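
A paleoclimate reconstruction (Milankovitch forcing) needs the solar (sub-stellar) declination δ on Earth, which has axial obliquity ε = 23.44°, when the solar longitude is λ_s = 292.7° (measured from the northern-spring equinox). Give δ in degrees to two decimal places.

δ = -21.53°

sin δ = sin ε · sin λ_s = sin 23.44° × sin 292.7° = -0.366975.
δ = arcsin(-0.366975) = -21.53°.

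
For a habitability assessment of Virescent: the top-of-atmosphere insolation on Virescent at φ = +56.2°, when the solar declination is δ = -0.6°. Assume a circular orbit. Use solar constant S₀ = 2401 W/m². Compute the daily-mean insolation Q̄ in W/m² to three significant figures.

cos H₀ = −tan(+56.2°) tan(-0.600°) = 0.0156, H₀ = 1.5552 rad.
Bracket: H₀ sin φ sin δ + cos φ cos δ sin H₀ = 1.5552×0.83098×-0.01047 + 0.55630×0.99995×0.99988 = -0.013531 + 0.556205 = 0.542674.
Q̄ = (S₀/π) × [bracket] = (2401/π) × 0.542674 = 414.7 W/m².

Q̄ ≈ 415 W/m²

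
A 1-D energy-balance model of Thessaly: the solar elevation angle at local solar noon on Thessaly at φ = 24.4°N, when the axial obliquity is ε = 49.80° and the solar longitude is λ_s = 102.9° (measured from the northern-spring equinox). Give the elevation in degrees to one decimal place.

66.3°

Solar declination: sin δ = sin ε · sin λ_s = sin 49.80° × sin 102.9° = 0.74452, so δ = +48.118°.
At local noon the hour angle is zero, so the zenith angle equals |φ − δ| = |+24.4° − (+48.118°)| = 23.718°.
Elevation = 90° − 23.718° = 66.3°.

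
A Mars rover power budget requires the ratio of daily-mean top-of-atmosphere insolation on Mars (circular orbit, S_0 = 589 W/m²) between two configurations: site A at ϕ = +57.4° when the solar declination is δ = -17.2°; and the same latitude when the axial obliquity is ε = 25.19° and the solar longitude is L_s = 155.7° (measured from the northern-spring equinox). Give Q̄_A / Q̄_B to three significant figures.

— Configuration A (ϕ=+57.4°):
cos h₀ = −tan(+57.4°) tan(-17.200°) = 0.4840, h₀ = 1.0655 rad.
Bracket: h₀ sin ϕ sin δ + cos ϕ cos δ sin h₀ = 1.0655×0.84245×-0.29571 + 0.53877×0.95528×0.87505 = -0.265438 + 0.450367 = 0.184929.
Q̄ = (S_0/π) × [bracket] = (589/π) × 0.184929 = 34.671 W/m².
— Configuration B (ϕ=+57.4°):
Solar declination: sin δ = sin ε · sin L_s = sin 25.19° × sin 155.7° = 0.17515, so δ = +10.087°.
cos h₀ = −tan(+57.4°) tan(+10.087°) = -0.2782, h₀ = 1.8527 rad.
Bracket: h₀ sin ϕ sin δ + cos ϕ cos δ sin h₀ = 1.8527×0.84245×0.17515 + 0.53877×0.98454×0.96053 = 0.273375 + 0.509504 = 0.782879.
Q̄ = (S_0/π) × [bracket] = (589/π) × 0.782879 = 146.78 W/m².
Ratio Q̄_A / Q̄_B = 34.671 / 146.78 = 0.2362.

Q̄_A / Q̄_B ≈ 0.236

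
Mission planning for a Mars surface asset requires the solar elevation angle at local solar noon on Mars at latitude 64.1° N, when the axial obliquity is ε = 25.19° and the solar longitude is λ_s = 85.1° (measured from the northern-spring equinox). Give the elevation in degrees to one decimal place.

Solar declination: sin δ = sin ε · sin λ_s = sin 25.19° × sin 85.1° = 0.42407, so δ = +25.092°.
At local noon the hour angle is zero, so the zenith angle equals |φ − δ| = |+64.1° − (+25.092°)| = 39.008°.
Elevation = 90° − 39.008° = 51.0°.

51.0°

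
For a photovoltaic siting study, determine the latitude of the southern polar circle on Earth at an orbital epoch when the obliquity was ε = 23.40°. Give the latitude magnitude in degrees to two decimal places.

66.60°

The polar circle is the lowest latitude that experiences at least one full rotation of continuous darkness at the northern-summer solstice; it lies at |φ| = 90° − ε = 90° − 23.40° = 66.60°.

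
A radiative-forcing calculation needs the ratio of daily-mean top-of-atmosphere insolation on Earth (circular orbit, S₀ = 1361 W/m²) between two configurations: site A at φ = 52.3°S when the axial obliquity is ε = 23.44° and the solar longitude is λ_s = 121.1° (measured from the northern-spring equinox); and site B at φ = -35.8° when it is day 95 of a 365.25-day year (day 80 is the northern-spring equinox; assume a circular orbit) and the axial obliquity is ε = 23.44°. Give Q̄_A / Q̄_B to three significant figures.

— Configuration A (φ=-52.3°):
Solar declination: sin δ = sin ε · sin λ_s = sin 23.44° × sin 121.1° = 0.34061, so δ = +19.914°.
cos H₀ = −tan(-52.3°) tan(+19.914°) = 0.4687, H₀ = 1.0829 rad.
Bracket: H₀ sin φ sin δ + cos φ cos δ sin H₀ = 1.0829×-0.79122×0.34061 + 0.61153×0.94020×0.88334 = -0.291839 + 0.507886 = 0.216047.
Q̄ = (S₀/π) × [bracket] = (1361/π) × 0.216047 = 93.596 W/m².
— Configuration B (φ=-35.8°):
Solar longitude: λ_s = 360° × (95 − 80)/365.25 = 14.784°.
sin δ = sin 23.44° × sin 14.784° = 0.10151, so δ = +5.826°.
cos H₀ = −tan(-35.8°) tan(+5.826°) = 0.0736, H₀ = 1.4971 rad.
Bracket: H₀ sin φ sin δ + cos φ cos δ sin H₀ = 1.4971×-0.58496×0.10151 + 0.81106×0.99483×0.99729 = -0.088897 + 0.804680 = 0.715783.
Q̄ = (S₀/π) × [bracket] = (1361/π) × 0.715783 = 310.09 W/m².
Ratio Q̄_A / Q̄_B = 93.596 / 310.09 = 0.3018.

Q̄_A / Q̄_B ≈ 0.302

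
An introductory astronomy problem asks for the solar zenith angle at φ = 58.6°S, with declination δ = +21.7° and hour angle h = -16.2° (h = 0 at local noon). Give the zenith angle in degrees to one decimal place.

cos θ_z = sin φ sin δ + cos φ cos δ cos h = -0.315598 + 0.464866 = 0.149268.
θ_z = arccos(0.149268) = 81.4°.

θ_z = 81.4°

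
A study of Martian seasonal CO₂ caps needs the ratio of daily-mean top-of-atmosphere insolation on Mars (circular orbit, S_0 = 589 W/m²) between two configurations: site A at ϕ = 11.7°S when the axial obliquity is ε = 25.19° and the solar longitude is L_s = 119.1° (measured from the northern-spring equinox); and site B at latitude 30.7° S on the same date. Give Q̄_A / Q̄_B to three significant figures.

— Configuration A (ϕ=-11.7°):
Solar declination: sin δ = sin ε · sin L_s = sin 25.19° × sin 119.1° = 0.37190, so δ = +21.833°.
cos h₀ = −tan(-11.7°) tan(+21.833°) = 0.0830, h₀ = 1.4877 rad.
Bracket: h₀ sin ϕ sin δ + cos ϕ cos δ sin h₀ = 1.4877×-0.20279×0.37190 + 0.97922×0.92827×0.99655 = -0.112199 + 0.905845 = 0.793646.
Q̄ = (S_0/π) × [bracket] = (589/π) × 0.793646 = 148.80 W/m².
— Configuration B (ϕ=-30.7°):
cos h₀ = −tan(-30.7°) tan(+21.833°) = 0.2379, h₀ = 1.3306 rad.
Bracket: h₀ sin ϕ sin δ + cos ϕ cos δ sin h₀ = 1.3306×-0.51054×0.37190 + 0.85985×0.92827×0.97130 = -0.252641 + 0.775265 = 0.522624.
Q̄ = (S_0/π) × [bracket] = (589/π) × 0.522624 = 97.984 W/m².
Ratio Q̄_A / Q̄_B = 148.80 / 97.984 = 1.519.

Q̄_A / Q̄_B ≈ 1.52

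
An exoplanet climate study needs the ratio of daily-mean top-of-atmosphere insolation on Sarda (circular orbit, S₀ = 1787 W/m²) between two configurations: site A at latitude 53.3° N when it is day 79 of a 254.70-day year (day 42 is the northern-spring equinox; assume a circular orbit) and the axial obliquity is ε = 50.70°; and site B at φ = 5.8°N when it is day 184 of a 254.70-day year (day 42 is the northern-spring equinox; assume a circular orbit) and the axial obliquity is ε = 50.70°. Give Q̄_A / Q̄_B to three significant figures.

— Configuration A (φ=+53.3°):
Solar longitude: λ_s = 360° × (79 − 42)/254.70 = 52.297°.
sin δ = sin 50.70° × sin 52.297° = 0.61225, so δ = +37.753°.
cos H₀ = −tan(+53.3°) tan(+37.753°) = -1.0389 ≤ −1 ⇒ polar day, H₀ = π.
Bracket: H₀ sin φ sin δ + cos φ cos δ sin H₀ = 3.1416×0.80178×0.61225 + 0.59763×0.79066×0.00000 = 1.542179 + 0.000000 = 1.542179.
Q̄ = (S₀/π) × [bracket] = (1787/π) × 1.542179 = 877.22 W/m².
— Configuration B (φ=+5.8°):
Solar longitude: λ_s = 360° × (184 − 42)/254.70 = 200.707°.
sin δ = sin 50.70° × sin 200.707° = -0.27362, so δ = -15.880°.
cos H₀ = −tan(+5.8°) tan(-15.880°) = 0.0289, H₀ = 1.5419 rad.
Bracket: H₀ sin φ sin δ + cos φ cos δ sin H₀ = 1.5419×0.10106×-0.27362 + 0.99488×0.96184×0.99958 = -0.042637 + 0.956513 = 0.913876.
Q̄ = (S₀/π) × [bracket] = (1787/π) × 0.913876 = 519.83 W/m².
Ratio Q̄_A / Q̄_B = 877.22 / 519.83 = 1.688.

Q̄_A / Q̄_B ≈ 1.69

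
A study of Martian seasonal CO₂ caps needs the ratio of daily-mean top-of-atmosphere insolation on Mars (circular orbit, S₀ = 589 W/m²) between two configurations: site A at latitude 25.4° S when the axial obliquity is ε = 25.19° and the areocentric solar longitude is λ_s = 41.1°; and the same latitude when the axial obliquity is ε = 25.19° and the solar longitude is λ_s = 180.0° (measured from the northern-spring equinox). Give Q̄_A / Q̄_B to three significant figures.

Q̄_A / Q̄_B ≈ 0.761

— Configuration A (φ=-25.4°):
sin δ = sin 25.19° × sin 41.1° = 0.27979, so δ = +16.248°.
cos H₀ = −tan(-25.4°) tan(+16.248°) = 0.1384, H₀ = 1.4320 rad.
Bracket: H₀ sin φ sin δ + cos φ cos δ sin H₀ = 1.4320×-0.42894×0.27979 + 0.90334×0.96006×0.99038 = -0.171859 + 0.858918 = 0.687059.
Q̄ = (S₀/π) × [bracket] = (589/π) × 0.687059 = 128.81 W/m².
— Configuration B (φ=-25.4°):
Solar declination: sin δ = sin ε · sin λ_s = sin 25.19° × sin 180.0° = 0.00000, so δ = +0.000°.
cos H₀ = −tan(-25.4°) tan(+0.000°) = 0.0000, H₀ = 1.5708 rad.
Bracket: H₀ sin φ sin δ + cos φ cos δ sin H₀ = 1.5708×-0.42894×0.00000 + 0.90334×1.00000×1.00000 = -0.000000 + 0.903340 = 0.903340.
Q̄ = (S₀/π) × [bracket] = (589/π) × 0.903340 = 169.36 W/m².
Ratio Q̄_A / Q̄_B = 128.81 / 169.36 = 0.7606.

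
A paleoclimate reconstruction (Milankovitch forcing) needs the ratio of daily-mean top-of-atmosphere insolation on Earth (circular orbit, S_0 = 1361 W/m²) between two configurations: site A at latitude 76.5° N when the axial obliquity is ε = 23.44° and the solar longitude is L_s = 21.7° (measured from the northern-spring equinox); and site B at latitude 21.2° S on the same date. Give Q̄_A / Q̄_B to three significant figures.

— Configuration A (ϕ=+76.5°):
Solar declination: sin δ = sin ε · sin L_s = sin 23.44° × sin 21.7° = 0.14708, so δ = +8.458°.
cos h₀ = −tan(+76.5°) tan(+8.458°) = -0.6194, h₀ = 2.2387 rad.
Bracket: h₀ sin ϕ sin δ + cos ϕ cos δ sin h₀ = 2.2387×0.97237×0.14708 + 0.23345×0.98912×0.78510 = 0.320170 + 0.181287 = 0.501457.
Q̄ = (S_0/π) × [bracket] = (1361/π) × 0.501457 = 217.24 W/m².
— Configuration B (ϕ=-21.2°):
cos h₀ = −tan(-21.2°) tan(+8.458°) = 0.0577, h₀ = 1.5131 rad.
Bracket: h₀ sin ϕ sin δ + cos ϕ cos δ sin h₀ = 1.5131×-0.36162×0.14708 + 0.93232×0.98912×0.99834 = -0.080477 + 0.920646 = 0.840169.
Q̄ = (S_0/π) × [bracket] = (1361/π) × 0.840169 = 363.98 W/m².
Ratio Q̄_A / Q̄_B = 217.24 / 363.98 = 0.5968.

Q̄_A / Q̄_B ≈ 0.597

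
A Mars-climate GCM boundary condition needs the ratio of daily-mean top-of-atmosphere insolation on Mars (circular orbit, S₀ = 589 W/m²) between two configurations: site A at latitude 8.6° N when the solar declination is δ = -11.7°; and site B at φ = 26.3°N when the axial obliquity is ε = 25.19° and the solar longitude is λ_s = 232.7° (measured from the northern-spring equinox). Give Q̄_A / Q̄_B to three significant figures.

Q̄_A / Q̄_B ≈ 1.48

— Configuration A (φ=+8.6°):
cos H₀ = −tan(+8.6°) tan(-11.700°) = 0.0313, H₀ = 1.5395 rad.
Bracket: H₀ sin φ sin δ + cos φ cos δ sin H₀ = 1.5395×0.14954×-0.20279 + 0.98876×0.97922×0.99951 = -0.046686 + 0.967739 = 0.921053.
Q̄ = (S₀/π) × [bracket] = (589/π) × 0.921053 = 172.68 W/m².
— Configuration B (φ=+26.3°):
Solar declination: sin δ = sin ε · sin λ_s = sin 25.19° × sin 232.7° = -0.33857, so δ = -19.790°.
cos H₀ = −tan(+26.3°) tan(-19.790°) = 0.1778, H₀ = 1.3920 rad.
Bracket: H₀ sin φ sin δ + cos φ cos δ sin H₀ = 1.3920×0.44307×-0.33857 + 0.89649×0.94094×0.98406 = -0.208814 + 0.830097 = 0.621283.
Q̄ = (S₀/π) × [bracket] = (589/π) × 0.621283 = 116.48 W/m².
Ratio Q̄_A / Q̄_B = 172.68 / 116.48 = 1.482.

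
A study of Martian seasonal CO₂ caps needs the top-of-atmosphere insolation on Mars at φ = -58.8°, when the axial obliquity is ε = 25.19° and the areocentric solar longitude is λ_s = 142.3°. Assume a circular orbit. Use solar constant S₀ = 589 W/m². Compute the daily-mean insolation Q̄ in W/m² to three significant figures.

sin δ = sin 25.19° × sin 142.3° = 0.26028, so δ = +15.087°.
cos H₀ = −tan(-58.8°) tan(+15.087°) = 0.4451, H₀ = 1.1095 rad.
Bracket: H₀ sin φ sin δ + cos φ cos δ sin H₀ = 1.1095×-0.85536×0.26028 + 0.51803×0.96553×0.89547 = -0.247011 + 0.447890 = 0.200879.
Q̄ = (S₀/π) × [bracket] = (589/π) × 0.200879 = 37.66 W/m².

Q̄ ≈ 37.7 W/m²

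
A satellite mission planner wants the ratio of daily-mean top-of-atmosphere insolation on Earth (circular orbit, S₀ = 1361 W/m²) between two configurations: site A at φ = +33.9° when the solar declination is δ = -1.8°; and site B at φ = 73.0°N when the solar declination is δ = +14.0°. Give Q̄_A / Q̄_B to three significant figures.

— Configuration A (φ=+33.9°):
cos H₀ = −tan(+33.9°) tan(-1.800°) = 0.0211, H₀ = 1.5497 rad.
Bracket: H₀ sin φ sin δ + cos φ cos δ sin H₀ = 1.5497×0.55775×-0.03141 + 0.83001×0.99951×0.99978 = -0.027149 + 0.829421 = 0.802272.
Q̄ = (S₀/π) × [bracket] = (1361/π) × 0.802272 = 347.56 W/m².
— Configuration B (φ=+73.0°):
cos H₀ = −tan(+73.0°) tan(+14.000°) = -0.8155, H₀ = 2.5244 rad.
Bracket: H₀ sin φ sin δ + cos φ cos δ sin H₀ = 2.5244×0.95630×0.24192 + 0.29237×0.97030×0.57874 = 0.584015 + 0.164181 = 0.748196.
Q̄ = (S₀/π) × [bracket] = (1361/π) × 0.748196 = 324.13 W/m².
Ratio Q̄_A / Q̄_B = 347.56 / 324.13 = 1.072.

Q̄_A / Q̄_B ≈ 1.07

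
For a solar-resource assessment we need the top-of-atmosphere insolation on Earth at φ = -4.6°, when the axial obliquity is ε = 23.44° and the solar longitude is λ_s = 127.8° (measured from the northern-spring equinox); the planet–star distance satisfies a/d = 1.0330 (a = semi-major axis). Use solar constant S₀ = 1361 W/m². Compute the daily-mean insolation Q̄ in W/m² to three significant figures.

Q̄ ≈ 419 W/m²

Solar declination: sin δ = sin ε · sin λ_s = sin 23.44° × sin 127.8° = 0.31431, so δ = +18.319°.
cos H₀ = −tan(-4.6°) tan(+18.319°) = 0.0266, H₀ = 1.5442 rad.
Bracket: H₀ sin φ sin δ + cos φ cos δ sin H₀ = 1.5442×-0.08020×0.31431 + 0.99678×0.94932×0.99965 = -0.038926 + 0.945932 = 0.907006.
Inverse-square distance factor (a/d)² = 1.0330² = 1.067089.
Q̄ = (S₀/π) × 1.067089 × [bracket] = (1361/π) × 1.067089 × 0.907006 = 419.3 W/m².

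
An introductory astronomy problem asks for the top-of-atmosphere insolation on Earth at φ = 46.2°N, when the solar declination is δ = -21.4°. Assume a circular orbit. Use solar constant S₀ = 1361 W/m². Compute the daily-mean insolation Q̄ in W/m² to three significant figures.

Q̄ ≈ 124 W/m²

cos H₀ = −tan(+46.2°) tan(-21.400°) = 0.4087, H₀ = 1.1498 rad.
Bracket: H₀ sin φ sin δ + cos φ cos δ sin H₀ = 1.1498×0.72176×-0.36488 + 0.69214×0.93106×0.91268 = -0.302806 + 0.588153 = 0.285347.
Q̄ = (S₀/π) × [bracket] = (1361/π) × 0.285347 = 123.6 W/m².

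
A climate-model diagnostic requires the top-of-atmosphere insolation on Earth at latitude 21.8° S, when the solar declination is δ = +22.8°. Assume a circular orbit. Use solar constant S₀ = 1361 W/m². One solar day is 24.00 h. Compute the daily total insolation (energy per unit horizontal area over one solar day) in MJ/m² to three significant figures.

24.0 MJ/m²

cos H₀ = −tan(-21.8°) tan(+22.800°) = 0.1681, H₀ = 1.4019 rad.
Bracket: H₀ sin φ sin δ + cos φ cos δ sin H₀ = 1.4019×-0.37137×0.38752 + 0.92849×0.92186×0.98576 = -0.201752 + 0.843749 = 0.641997.
Q̄ = (S₀/π) × [bracket] = (1361/π) × 0.641997 = 278.13 W/m².
Daily total = Q̄ × 24.00 h × 3600 s/h = 278.13 × 24.00 × 3600 / 10⁶ = 24.03 MJ/m².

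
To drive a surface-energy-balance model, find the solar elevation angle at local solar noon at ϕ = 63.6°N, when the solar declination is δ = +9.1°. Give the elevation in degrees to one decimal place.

At local noon the hour angle is zero, so the zenith angle equals |ϕ − δ| = |+63.6° − (+9.100°)| = 54.500°.
Elevation = 90° − 54.500° = 35.5°.

35.5°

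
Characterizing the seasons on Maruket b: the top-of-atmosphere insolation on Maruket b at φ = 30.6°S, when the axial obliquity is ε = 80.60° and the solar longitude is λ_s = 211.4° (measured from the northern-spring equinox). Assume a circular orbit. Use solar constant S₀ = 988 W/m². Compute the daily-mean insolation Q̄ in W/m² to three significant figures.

Solar declination: sin δ = sin ε · sin λ_s = sin 80.60° × sin 211.4° = -0.51401, so δ = -30.932°.
cos H₀ = −tan(-30.6°) tan(-30.932°) = -0.3544, H₀ = 1.9331 rad.
Bracket: H₀ sin φ sin δ + cos φ cos δ sin H₀ = 1.9331×-0.50904×-0.51401 + 0.86074×0.85778×0.93510 = 0.505799 + 0.690408 = 1.196207.
Q̄ = (S₀/π) × [bracket] = (988/π) × 1.196207 = 376.2 W/m².

Q̄ ≈ 376 W/m²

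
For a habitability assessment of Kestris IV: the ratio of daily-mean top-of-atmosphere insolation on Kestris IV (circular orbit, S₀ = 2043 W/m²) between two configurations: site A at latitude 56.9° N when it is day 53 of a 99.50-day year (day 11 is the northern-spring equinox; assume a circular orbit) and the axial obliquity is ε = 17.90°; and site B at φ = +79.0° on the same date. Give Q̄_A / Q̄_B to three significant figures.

— Configuration A (φ=+56.9°):
Solar longitude: λ_s = 360° × (53 − 11)/99.50 = 151.960°.
sin δ = sin 17.90° × sin 151.960° = 0.14449, so δ = +8.307°.
cos H₀ = −tan(+56.9°) tan(+8.307°) = -0.2240, H₀ = 1.7967 rad.
Bracket: H₀ sin φ sin δ + cos φ cos δ sin H₀ = 1.7967×0.83772×0.14449 + 0.54610×0.98951×0.97459 = 0.217476 + 0.526641 = 0.744117.
Q̄ = (S₀/π) × [bracket] = (2043/π) × 0.744117 = 483.90 W/m².
— Configuration B (φ=+79.0°):
cos H₀ = −tan(+79.0°) tan(+8.307°) = -0.7512, H₀ = 2.4207 rad.
Bracket: H₀ sin φ sin δ + cos φ cos δ sin H₀ = 2.4207×0.98163×0.14449 + 0.19081×0.98951×0.66008 = 0.343342 + 0.124629 = 0.467971.
Q̄ = (S₀/π) × [bracket] = (2043/π) × 0.467971 = 304.32 W/m².
Ratio Q̄_A / Q̄_B = 483.90 / 304.32 = 1.590.

Q̄_A / Q̄_B ≈ 1.59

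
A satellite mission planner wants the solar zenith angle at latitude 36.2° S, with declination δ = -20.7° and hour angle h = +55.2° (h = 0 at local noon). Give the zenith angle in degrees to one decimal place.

cos θ_z = sin φ sin δ + cos φ cos δ cos h = 0.208764 + 0.430812 = 0.639576.
θ_z = arccos(0.639576) = 50.2°.

θ_z = 50.2°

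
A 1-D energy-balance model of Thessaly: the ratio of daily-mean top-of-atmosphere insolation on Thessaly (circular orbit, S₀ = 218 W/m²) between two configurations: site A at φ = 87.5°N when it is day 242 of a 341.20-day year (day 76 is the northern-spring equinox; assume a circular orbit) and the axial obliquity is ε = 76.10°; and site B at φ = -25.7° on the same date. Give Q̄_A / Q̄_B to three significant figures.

— Configuration A (φ=+87.5°):
Solar longitude: λ_s = 360° × (242 − 76)/341.20 = 175.147°.
sin δ = sin 76.10° × sin 175.147° = 0.08213, so δ = +4.711°.
cos H₀ = −tan(+87.5°) tan(+4.711°) = -1.8875 ≤ −1 ⇒ polar day, H₀ = π.
Bracket: H₀ sin φ sin δ + cos φ cos δ sin H₀ = 3.1416×0.99905×0.08213 + 0.04362×0.99662×0.00000 = 0.257774 + 0.000000 = 0.257774.
Q̄ = (S₀/π) × [bracket] = (218/π) × 0.257774 = 17.887 W/m².
— Configuration B (φ=-25.7°):
cos H₀ = −tan(-25.7°) tan(+4.711°) = 0.0397, H₀ = 1.5311 rad.
Bracket: H₀ sin φ sin δ + cos φ cos δ sin H₀ = 1.5311×-0.43366×0.08213 + 0.90108×0.99662×0.99921 = -0.054532 + 0.897325 = 0.842793.
Q̄ = (S₀/π) × [bracket] = (218/π) × 0.842793 = 58.483 W/m².
Ratio Q̄_A / Q̄_B = 17.887 / 58.483 = 0.3058.

Q̄_A / Q̄_B ≈ 0.306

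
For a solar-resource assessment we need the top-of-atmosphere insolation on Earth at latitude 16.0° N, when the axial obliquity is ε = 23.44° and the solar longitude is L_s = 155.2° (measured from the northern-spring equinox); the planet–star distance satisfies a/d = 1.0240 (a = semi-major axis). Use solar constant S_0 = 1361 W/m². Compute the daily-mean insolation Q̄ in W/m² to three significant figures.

Q̄ ≈ 464 W/m²

Solar declination: sin δ = sin ε · sin L_s = sin 23.44° × sin 155.2° = 0.16685, so δ = +9.605°.
cos h₀ = −tan(+16.0°) tan(+9.605°) = -0.0485, h₀ = 1.6193 rad.
Bracket: h₀ sin ϕ sin δ + cos ϕ cos δ sin h₀ = 1.6193×0.27564×0.16685 + 0.96126×0.98598×0.99882 = 0.074472 + 0.946665 = 1.021137.
Inverse-square distance factor (a/d)² = 1.0240² = 1.048576.
Q̄ = (S_0/π) × 1.048576 × [bracket] = (1361/π) × 1.048576 × 1.021137 = 463.9 W/m².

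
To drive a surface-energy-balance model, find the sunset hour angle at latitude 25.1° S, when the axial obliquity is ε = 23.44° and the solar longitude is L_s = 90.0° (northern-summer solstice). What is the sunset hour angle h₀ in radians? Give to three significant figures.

h₀ = 1.37 rad

Solar declination: sin δ = sin ε · sin L_s = sin 23.44° × sin 90.0° = 0.39779, so δ = +23.440°.
cos h₀ = −tan ϕ · tan δ = −tan(-25.1°) × tan(+23.440°) = 0.2031, so h₀ = 1.3663 rad = 78.28°.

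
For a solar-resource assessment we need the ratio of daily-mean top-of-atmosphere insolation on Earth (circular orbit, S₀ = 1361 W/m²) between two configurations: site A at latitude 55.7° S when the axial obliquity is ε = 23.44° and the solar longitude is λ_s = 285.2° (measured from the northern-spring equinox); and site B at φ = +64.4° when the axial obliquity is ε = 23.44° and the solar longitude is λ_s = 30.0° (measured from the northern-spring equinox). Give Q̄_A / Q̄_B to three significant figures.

— Configuration A (φ=-55.7°):
Solar declination: sin δ = sin ε · sin λ_s = sin 23.44° × sin 285.2° = -0.38387, so δ = -22.574°.
cos H₀ = −tan(-55.7°) tan(-22.574°) = -0.6094, H₀ = 2.2261 rad.
Bracket: H₀ sin φ sin δ + cos φ cos δ sin H₀ = 2.2261×-0.82610×-0.38387 + 0.56353×0.92339×0.79284 = 0.705930 + 0.412561 = 1.118491.
Q̄ = (S₀/π) × [bracket] = (1361/π) × 1.118491 = 484.55 W/m².
— Configuration B (φ=+64.4°):
Solar declination: sin δ = sin ε · sin λ_s = sin 23.44° × sin 30.0° = 0.19889, so δ = +11.472°.
cos H₀ = −tan(+64.4°) tan(+11.472°) = -0.4236, H₀ = 2.0082 rad.
Bracket: H₀ sin φ sin δ + cos φ cos δ sin H₀ = 2.0082×0.90183×0.19889 + 0.43209×0.98002×0.90586 = 0.360201 + 0.383593 = 0.743794.
Q̄ = (S₀/π) × [bracket] = (1361/π) × 0.743794 = 322.23 W/m².
Ratio Q̄_A / Q̄_B = 484.55 / 322.23 = 1.504.

Q̄_A / Q̄_B ≈ 1.50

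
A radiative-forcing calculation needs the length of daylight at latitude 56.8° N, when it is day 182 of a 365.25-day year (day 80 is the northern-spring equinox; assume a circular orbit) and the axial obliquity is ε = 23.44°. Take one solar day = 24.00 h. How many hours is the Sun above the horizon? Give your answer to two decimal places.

Solar longitude: λ_s = 360° × (182 − 80)/365.25 = 100.534°.
sin δ = sin 23.44° × sin 100.534° = 0.39108, so δ = +23.022°.
cos H₀ = −tan φ · tan δ = −tan(+56.8°) × tan(+23.022°) = -0.6494, so H₀ = 2.2775 rad = 130.49°.
Daylight = 2H₀/(2π) × 24.00 h = (2.2775/π) × 24.00 = 17.40 h.

17.40 h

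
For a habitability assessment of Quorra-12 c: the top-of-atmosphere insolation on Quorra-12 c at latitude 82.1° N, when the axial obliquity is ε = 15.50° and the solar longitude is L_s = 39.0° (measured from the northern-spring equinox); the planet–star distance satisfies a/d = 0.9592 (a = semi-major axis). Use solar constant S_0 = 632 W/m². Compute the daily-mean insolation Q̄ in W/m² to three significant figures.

Solar declination: sin δ = sin ε · sin L_s = sin 15.50° × sin 39.0° = 0.16818, so δ = +9.682°.
cos h₀ = −tan(+82.1°) tan(+9.682°) = -1.2295 ≤ −1 ⇒ polar day, h₀ = π.
Bracket: h₀ sin ϕ sin δ + cos ϕ cos δ sin h₀ = 3.1416×0.99051×0.16818 + 0.13744×0.98576×0.00000 = 0.523340 + 0.000000 = 0.523340.
Inverse-square distance factor (a/d)² = 0.9592² = 0.920065.
Q̄ = (S_0/π) × 0.920065 × [bracket] = (632/π) × 0.920065 × 0.523340 = 96.87 W/m².

Q̄ ≈ 96.9 W/m²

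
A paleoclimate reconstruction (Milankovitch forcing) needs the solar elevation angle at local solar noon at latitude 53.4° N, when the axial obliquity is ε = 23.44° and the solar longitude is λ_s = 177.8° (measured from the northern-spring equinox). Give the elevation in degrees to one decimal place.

Solar declination: sin δ = sin ε · sin λ_s = sin 23.44° × sin 177.8° = 0.01527, so δ = +0.875°.
At local noon the hour angle is zero, so the zenith angle equals |φ − δ| = |+53.4° − (+0.875°)| = 52.525°.
Elevation = 90° − 52.525° = 37.5°.

37.5°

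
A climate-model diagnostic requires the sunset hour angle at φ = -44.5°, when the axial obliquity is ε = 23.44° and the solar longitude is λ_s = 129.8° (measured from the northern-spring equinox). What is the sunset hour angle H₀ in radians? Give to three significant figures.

Solar declination: sin δ = sin ε · sin λ_s = sin 23.44° × sin 129.8° = 0.30561, so δ = +17.795°.
cos H₀ = −tan φ · tan δ = −tan(-44.5°) × tan(+17.795°) = 0.3154, so H₀ = 1.2499 rad = 71.61°.

H₀ = 1.25 rad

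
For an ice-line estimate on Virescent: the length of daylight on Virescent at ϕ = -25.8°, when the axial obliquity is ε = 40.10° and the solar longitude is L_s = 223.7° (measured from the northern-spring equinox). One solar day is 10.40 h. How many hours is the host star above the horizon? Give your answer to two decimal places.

6.00 h

Solar declination: sin δ = sin ε · sin L_s = sin 40.10° × sin 223.7° = -0.44501, so δ = -26.424°.
cos h₀ = −tan ϕ · tan δ = −tan(-25.8°) × tan(-26.424°) = -0.2402, so h₀ = 1.8134 rad = 103.90°.
Daylight = 2h₀/(2π) × 10.40 h = (1.8134/π) × 10.40 = 6.00 h.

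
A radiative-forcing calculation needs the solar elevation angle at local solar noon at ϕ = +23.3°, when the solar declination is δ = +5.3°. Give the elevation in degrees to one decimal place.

At local noon the hour angle is zero, so the zenith angle equals |ϕ − δ| = |+23.3° − (+5.300°)| = 18.000°.
Elevation = 90° − 18.000° = 72.0°.

72.0°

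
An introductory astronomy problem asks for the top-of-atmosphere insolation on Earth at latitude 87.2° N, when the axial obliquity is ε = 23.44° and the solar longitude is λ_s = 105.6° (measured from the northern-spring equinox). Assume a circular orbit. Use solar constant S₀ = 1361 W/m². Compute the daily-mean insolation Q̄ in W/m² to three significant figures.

Solar declination: sin δ = sin ε · sin λ_s = sin 23.44° × sin 105.6° = 0.38313, so δ = +22.528°.
cos H₀ = −tan(+87.2°) tan(+22.528°) = -8.4809 ≤ −1 ⇒ polar day, H₀ = π.
Bracket: H₀ sin φ sin δ + cos φ cos δ sin H₀ = 3.1416×0.99881×0.38313 + 0.04885×0.92369×0.00000 = 1.202209 + 0.000000 = 1.202209.
Q̄ = (S₀/π) × [bracket] = (1361/π) × 1.202209 = 520.8 W/m².

Q̄ ≈ 521 W/m²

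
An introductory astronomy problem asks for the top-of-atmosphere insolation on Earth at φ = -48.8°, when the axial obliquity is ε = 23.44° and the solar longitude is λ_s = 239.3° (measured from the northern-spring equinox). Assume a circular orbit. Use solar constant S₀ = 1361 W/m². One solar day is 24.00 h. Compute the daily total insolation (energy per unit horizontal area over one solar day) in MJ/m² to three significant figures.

Solar declination: sin δ = sin ε · sin λ_s = sin 23.44° × sin 239.3° = -0.34204, so δ = -20.001°.
cos H₀ = −tan(-48.8°) tan(-20.001°) = -0.4158, H₀ = 1.9996 rad.
Bracket: H₀ sin φ sin δ + cos φ cos δ sin H₀ = 1.9996×-0.75241×-0.34204 + 0.65869×0.93969×0.90946 = 0.514606 + 0.562923 = 1.077529.
Q̄ = (S₀/π) × [bracket] = (1361/π) × 1.077529 = 466.81 W/m².
Daily total = Q̄ × 24.00 h × 3600 s/h = 466.81 × 24.00 × 3600 / 10⁶ = 40.33 MJ/m².

40.3 MJ/m²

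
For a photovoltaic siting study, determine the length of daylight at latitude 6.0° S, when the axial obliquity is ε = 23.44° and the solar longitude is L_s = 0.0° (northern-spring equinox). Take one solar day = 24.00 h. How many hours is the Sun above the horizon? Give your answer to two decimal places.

12.00 h

Solar declination: sin δ = sin ε · sin L_s = sin 23.44° × sin 0.0° = 0.00000, so δ = +0.000°.
cos h₀ = −tan ϕ · tan δ = −tan(-6.0°) × tan(+0.000°) = 0.0000, so h₀ = 1.5708 rad = 90.00°.
Daylight = 2h₀/(2π) × 24.00 h = (1.5708/π) × 24.00 = 12.00 h.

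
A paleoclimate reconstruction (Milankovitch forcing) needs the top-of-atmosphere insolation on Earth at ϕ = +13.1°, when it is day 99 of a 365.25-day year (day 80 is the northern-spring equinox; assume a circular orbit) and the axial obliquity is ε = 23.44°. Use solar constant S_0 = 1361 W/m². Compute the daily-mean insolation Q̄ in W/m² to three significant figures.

Solar longitude: L_s = 360° × (99 − 80)/365.25 = 18.727°.
sin δ = sin 23.44° × sin 18.727° = 0.12771, so δ = +7.337°.
cos h₀ = −tan(+13.1°) tan(+7.337°) = -0.0300, h₀ = 1.6008 rad.
Bracket: h₀ sin ϕ sin δ + cos ϕ cos δ sin h₀ = 1.6008×0.22665×0.12771 + 0.97398×0.99181×0.99955 = 0.046336 + 0.965568 = 1.011904.
Q̄ = (S_0/π) × [bracket] = (1361/π) × 1.011904 = 438.4 W/m².

Q̄ ≈ 438 W/m²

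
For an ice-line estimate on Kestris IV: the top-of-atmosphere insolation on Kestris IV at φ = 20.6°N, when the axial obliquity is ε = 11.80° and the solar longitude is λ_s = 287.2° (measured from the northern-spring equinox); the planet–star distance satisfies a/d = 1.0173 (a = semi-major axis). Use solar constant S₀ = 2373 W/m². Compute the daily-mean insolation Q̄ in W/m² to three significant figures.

Solar declination: sin δ = sin ε · sin λ_s = sin 11.80° × sin 287.2° = -0.19535, so δ = -11.265°.
cos H₀ = −tan(+20.6°) tan(-11.265°) = 0.0749, H₀ = 1.4959 rad.
Bracket: H₀ sin φ sin δ + cos φ cos δ sin H₀ = 1.4959×0.35184×-0.19535 + 0.93606×0.98073×0.99719 = -0.102816 + 0.915442 = 0.812626.
Inverse-square distance factor (a/d)² = 1.0173² = 1.034899.
Q̄ = (S₀/π) × 1.034899 × [bracket] = (2373/π) × 1.034899 × 0.812626 = 635.2 W/m².

Q̄ ≈ 635 W/m²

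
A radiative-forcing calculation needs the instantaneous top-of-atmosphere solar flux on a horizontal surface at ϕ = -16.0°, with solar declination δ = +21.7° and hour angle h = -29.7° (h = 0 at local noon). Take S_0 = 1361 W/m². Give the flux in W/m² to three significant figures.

917 W/m²

cos θ_z = sin ϕ sin δ + cos ϕ cos δ cos h = -0.101916 + 0.775809 = 0.673893.
Flux = S_0 · cos θ_z = 1361 × 0.673893 = 917.2 W/m².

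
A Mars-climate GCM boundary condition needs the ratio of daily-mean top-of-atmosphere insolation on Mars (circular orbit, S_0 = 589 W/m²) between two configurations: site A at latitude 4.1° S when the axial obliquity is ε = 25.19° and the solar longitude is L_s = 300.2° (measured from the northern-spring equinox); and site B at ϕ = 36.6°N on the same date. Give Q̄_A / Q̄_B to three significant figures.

Q̄_A / Q̄_B ≈ 2.23

— Configuration A (ϕ=-4.1°):
Solar declination: sin δ = sin ε · sin L_s = sin 25.19° × sin 300.2° = -0.36785, so δ = -21.583°.
cos h₀ = −tan(-4.1°) tan(-21.583°) = -0.0284, h₀ = 1.5992 rad.
Bracket: h₀ sin ϕ sin δ + cos ϕ cos δ sin h₀ = 1.5992×-0.07150×-0.36785 + 0.99744×0.92988×0.99960 = 0.042061 + 0.927129 = 0.969190.
Q̄ = (S_0/π) × [bracket] = (589/π) × 0.969190 = 181.71 W/m².
— Configuration B (ϕ=+36.6°):
cos h₀ = −tan(+36.6°) tan(-21.583°) = 0.2938, h₀ = 1.2726 rad.
Bracket: h₀ sin ϕ sin δ + cos ϕ cos δ sin h₀ = 1.2726×0.59622×-0.36785 + 0.80282×0.92988×0.95587 = -0.279106 + 0.713582 = 0.434476.
Q̄ = (S_0/π) × [bracket] = (589/π) × 0.434476 = 81.458 W/m².
Ratio Q̄_A / Q̄_B = 181.71 / 81.458 = 2.231.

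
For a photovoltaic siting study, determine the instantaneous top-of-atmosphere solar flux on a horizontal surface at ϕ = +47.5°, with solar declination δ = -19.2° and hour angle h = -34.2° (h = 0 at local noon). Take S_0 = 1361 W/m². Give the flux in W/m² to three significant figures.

388 W/m²

cos θ_z = sin ϕ sin δ + cos ϕ cos δ cos h = -0.242466 + 0.527687 = 0.285221.
Flux = S_0 · cos θ_z = 1361 × 0.285221 = 388.2 W/m².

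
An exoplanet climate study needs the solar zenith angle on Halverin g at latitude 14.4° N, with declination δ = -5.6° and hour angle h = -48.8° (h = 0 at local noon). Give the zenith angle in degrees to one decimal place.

θ_z = 52.4°

cos θ_z = sin ϕ sin δ + cos ϕ cos δ cos h = -0.024268 + 0.634951 = 0.610683.
θ_z = arccos(0.610683) = 52.4°.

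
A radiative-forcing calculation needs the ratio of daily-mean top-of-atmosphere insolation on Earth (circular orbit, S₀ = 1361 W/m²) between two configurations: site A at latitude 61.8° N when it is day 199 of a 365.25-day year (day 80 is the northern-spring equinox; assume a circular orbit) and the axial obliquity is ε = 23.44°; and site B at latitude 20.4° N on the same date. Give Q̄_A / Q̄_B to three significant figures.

— Configuration A (φ=+61.8°):
Solar longitude: λ_s = 360° × (199 − 80)/365.25 = 117.290°.
sin δ = sin 23.44° × sin 117.290° = 0.35352, so δ = +20.702°.
cos H₀ = −tan(+61.8°) tan(+20.702°) = -0.7048, H₀ = 2.3530 rad.
Bracket: H₀ sin φ sin δ + cos φ cos δ sin H₀ = 2.3530×0.88130×0.35352 + 0.47255×0.93543×0.70939 = 0.733094 + 0.313577 = 1.046671.
Q̄ = (S₀/π) × [bracket] = (1361/π) × 1.046671 = 453.44 W/m².
— Configuration B (φ=+20.4°):
cos H₀ = −tan(+20.4°) tan(+20.702°) = -0.1405, H₀ = 1.7118 rad.
Bracket: H₀ sin φ sin δ + cos φ cos δ sin H₀ = 1.7118×0.34857×0.35352 + 0.93728×0.93543×0.99007 = 0.210939 + 0.868054 = 1.078993.
Q̄ = (S₀/π) × [bracket] = (1361/π) × 1.078993 = 467.44 W/m².
Ratio Q̄_A / Q̄_B = 453.44 / 467.44 = 0.9700.

Q̄_A / Q̄_B ≈ 0.970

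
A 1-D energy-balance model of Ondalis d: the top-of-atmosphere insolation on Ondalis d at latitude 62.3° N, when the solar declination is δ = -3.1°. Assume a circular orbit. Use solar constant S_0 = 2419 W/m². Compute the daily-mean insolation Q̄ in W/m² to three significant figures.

Q̄ ≈ 301 W/m²

cos h₀ = −tan(+62.3°) tan(-3.100°) = 0.1032, h₀ = 1.4675 rad.
Bracket: h₀ sin ϕ sin δ + cos ϕ cos δ sin h₀ = 1.4675×0.88539×-0.05408 + 0.46484×0.99854×0.99467 = -0.070267 + 0.461687 = 0.391420.
Q̄ = (S_0/π) × [bracket] = (2419/π) × 0.391420 = 301.4 W/m².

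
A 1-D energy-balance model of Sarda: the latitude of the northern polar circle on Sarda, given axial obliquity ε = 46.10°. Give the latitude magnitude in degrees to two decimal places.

43.90°

The polar circle is the lowest latitude that experiences at least one full rotation of continuous daylight at the northern-summer solstice; it lies at |ϕ| = 90° − ε = 90° − 46.10° = 43.90°.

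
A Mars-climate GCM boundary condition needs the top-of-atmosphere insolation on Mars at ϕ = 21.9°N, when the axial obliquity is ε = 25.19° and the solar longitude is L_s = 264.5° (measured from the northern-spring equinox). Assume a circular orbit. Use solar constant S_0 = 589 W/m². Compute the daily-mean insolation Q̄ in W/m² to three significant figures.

Q̄ ≈ 114 W/m²

Solar declination: sin δ = sin ε · sin L_s = sin 25.19° × sin 264.5° = -0.42366, so δ = -25.066°.
cos h₀ = −tan(+21.9°) tan(-25.066°) = 0.1880, h₀ = 1.3817 rad.
Bracket: h₀ sin ϕ sin δ + cos ϕ cos δ sin h₀ = 1.3817×0.37299×-0.42366 + 0.92784×0.90582×0.98217 = -0.218338 + 0.825471 = 0.607133.
Q̄ = (S_0/π) × [bracket] = (589/π) × 0.607133 = 113.8 W/m².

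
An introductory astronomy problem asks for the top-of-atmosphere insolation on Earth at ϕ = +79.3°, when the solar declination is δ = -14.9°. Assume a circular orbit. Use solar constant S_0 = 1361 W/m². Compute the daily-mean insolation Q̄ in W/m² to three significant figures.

Q̄ ≈ 0.00 W/m²

cos h₀ = −tan(+79.3°) tan(-14.900°) = 1.4082 ≥ 1 ⇒ polar night, h₀ = 0 and Q̄ = 0.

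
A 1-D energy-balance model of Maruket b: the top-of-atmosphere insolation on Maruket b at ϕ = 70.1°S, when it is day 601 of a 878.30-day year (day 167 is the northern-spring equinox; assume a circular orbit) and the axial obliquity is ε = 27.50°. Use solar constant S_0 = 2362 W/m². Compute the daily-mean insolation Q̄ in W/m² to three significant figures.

Q̄ ≈ 237 W/m²

Solar longitude: L_s = 360° × (601 − 167)/878.30 = 177.889°.
sin δ = sin 27.50° × sin 177.889° = 0.01701, so δ = +0.975°.
cos h₀ = −tan(-70.1°) tan(+0.975°) = 0.0470, h₀ = 1.5238 rad.
Bracket: h₀ sin ϕ sin δ + cos ϕ cos δ sin h₀ = 1.5238×-0.94029×0.01701 + 0.34038×0.99986×0.99890 = -0.024372 + 0.339958 = 0.315586.
Q̄ = (S_0/π) × [bracket] = (2362/π) × 0.315586 = 237.3 W/m².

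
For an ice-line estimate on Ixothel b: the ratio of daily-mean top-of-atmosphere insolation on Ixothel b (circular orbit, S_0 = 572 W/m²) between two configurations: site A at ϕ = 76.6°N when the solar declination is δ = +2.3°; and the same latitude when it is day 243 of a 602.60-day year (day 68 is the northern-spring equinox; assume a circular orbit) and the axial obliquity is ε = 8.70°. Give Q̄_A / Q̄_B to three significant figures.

— Configuration A (ϕ=+76.6°):
cos h₀ = −tan(+76.6°) tan(+2.300°) = -0.1686, h₀ = 1.7402 rad.
Bracket: h₀ sin ϕ sin δ + cos ϕ cos δ sin h₀ = 1.7402×0.97278×0.04013 + 0.23175×0.99919×0.98569 = 0.067933 + 0.228249 = 0.296182.
Q̄ = (S_0/π) × [bracket] = (572/π) × 0.296182 = 53.927 W/m².
— Configuration B (ϕ=+76.6°):
Solar longitude: L_s = 360° × (243 − 68)/602.60 = 104.547°.
sin δ = sin 8.70° × sin 104.547° = 0.14641, so δ = +8.419°.
cos h₀ = −tan(+76.6°) tan(+8.419°) = -0.6213, h₀ = 2.2412 rad.
Bracket: h₀ sin ϕ sin δ + cos ϕ cos δ sin h₀ = 2.2412×0.97278×0.14641 + 0.23175×0.98922×0.78360 = 0.319202 + 0.179642 = 0.498844.
Q̄ = (S_0/π) × [bracket] = (572/π) × 0.498844 = 90.826 W/m².
Ratio Q̄_A / Q̄_B = 53.927 / 90.826 = 0.5937.

Q̄_A / Q̄_B ≈ 0.594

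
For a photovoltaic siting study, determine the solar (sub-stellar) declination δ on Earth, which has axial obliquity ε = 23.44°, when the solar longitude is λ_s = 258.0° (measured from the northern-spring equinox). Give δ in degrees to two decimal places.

sin δ = sin ε · sin λ_s = sin 23.44° × sin 258.0° = -0.389096.
δ = arcsin(-0.389096) = -22.90°.

δ = -22.90°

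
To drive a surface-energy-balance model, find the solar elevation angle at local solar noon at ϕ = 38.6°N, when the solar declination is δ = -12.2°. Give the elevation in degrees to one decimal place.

At local noon the hour angle is zero, so the zenith angle equals |ϕ − δ| = |+38.6° − (-12.200°)| = 50.800°.
Elevation = 90° − 50.800° = 39.2°.

39.2°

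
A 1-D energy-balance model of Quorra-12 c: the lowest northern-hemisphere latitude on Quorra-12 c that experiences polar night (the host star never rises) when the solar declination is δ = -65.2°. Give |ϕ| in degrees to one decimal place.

|ϕ| = 24.8°

Polar night requires cos h₀ = −tan ϕ tan δ ≥ 1, i.e. tan ϕ tan δ ≤ −1.
The boundary is |tan ϕ| · |tan δ| = 1, so |ϕ| = 90° − |δ| = 90° − 65.2° = 24.8° in the northern hemisphere.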